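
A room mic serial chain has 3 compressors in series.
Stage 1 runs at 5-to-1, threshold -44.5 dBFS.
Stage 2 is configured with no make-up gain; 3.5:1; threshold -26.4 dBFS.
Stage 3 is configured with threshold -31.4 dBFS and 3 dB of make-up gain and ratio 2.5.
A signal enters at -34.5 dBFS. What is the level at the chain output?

Stage 1: overshoot 10 dB → 10/5 = 2 dB → -42.5 dBFS.
Stage 2: -42.5 dBFS is at or below the -26.4 dBFS threshold — no compression; output -42.5 dBFS.
Stage 3: -42.5 dBFS is at or below the -31.4 dBFS threshold — no compression; make-up brings it to -39.5 dBFS.

-39.5 dBFS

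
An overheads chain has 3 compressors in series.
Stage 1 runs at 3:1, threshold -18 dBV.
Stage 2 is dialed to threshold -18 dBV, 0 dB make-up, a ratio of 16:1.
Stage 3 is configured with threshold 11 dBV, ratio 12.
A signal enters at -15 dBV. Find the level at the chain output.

Stage 1: 3 dB above -18 dBV, reduced 3:1 to 1 dB above → -17 dBV.
Stage 2: -17 dBV is 1 dB over -18 dBV; at 16:1 that becomes 0.0625 dB over, giving -17.9375 dBV.
Stage 3: below threshold (-17.9375 ≤ 11); passes unchanged; output -17.9375 dBV.

-17.9375 dBV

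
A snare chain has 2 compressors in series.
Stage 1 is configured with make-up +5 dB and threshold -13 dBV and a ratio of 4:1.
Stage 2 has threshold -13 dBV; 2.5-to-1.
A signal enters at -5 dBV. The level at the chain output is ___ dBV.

-10.2 dBV

Stage 1: 8 dB above -13 dBV, reduced 4:1 to 2 dB above → -11 dBV; +5 dB make-up → -6 dBV.
Stage 2: -6 dBV is 7 dB over -13 dBV; at 2.5:1 that becomes 2.8 dB over, giving -10.2 dBV.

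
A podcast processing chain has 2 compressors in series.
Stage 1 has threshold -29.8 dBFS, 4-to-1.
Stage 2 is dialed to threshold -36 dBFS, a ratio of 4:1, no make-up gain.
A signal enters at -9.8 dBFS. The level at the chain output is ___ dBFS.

-33.2 dBFS

Stage 1: 20 dB above -29.8 dBFS, reduced 4:1 to 5 dB above → -24.8 dBFS.
Stage 2: overshoot 11.2 dB → 11.2/4 = 2.8 dB → -33.2 dBFS.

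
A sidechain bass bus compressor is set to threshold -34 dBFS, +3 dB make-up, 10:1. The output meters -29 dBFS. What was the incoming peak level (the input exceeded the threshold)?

Stripping the +3 dB make-up gives -32 dBFS at the gain stage.
The compressed level sits -32 − (-34) = 2 dB over threshold.
Input overshoot = R × output overshoot = 20 dB → input = -34 + 20 = -14 dBFS.

-14 dBFS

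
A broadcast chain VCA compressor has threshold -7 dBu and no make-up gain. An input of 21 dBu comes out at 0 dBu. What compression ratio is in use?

4:1

Input overshoot = 21 − (-7) = 28 dB; output overshoot = 0 − (-7) = 7 dB.
Ratio = 28 / 7 = 4.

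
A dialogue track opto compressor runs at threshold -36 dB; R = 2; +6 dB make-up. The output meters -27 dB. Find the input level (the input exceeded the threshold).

Stripping the +6 dB make-up gives -33 dB at the gain stage.
That's 3 dB above the -36 dB threshold.
Input overshoot = R × output overshoot = 6 dB → input = -36 + 6 = -30 dB.

-30 dB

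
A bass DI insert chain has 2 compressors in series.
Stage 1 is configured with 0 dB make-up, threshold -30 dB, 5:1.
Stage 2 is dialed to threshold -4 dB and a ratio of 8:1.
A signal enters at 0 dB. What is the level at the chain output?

Stage 1: 30 dB above -30 dB, reduced 5:1 to 6 dB above → -24 dB.
Stage 2: -24 dB is at or below the -4 dB threshold — no compression; output -24 dB.

-24 dB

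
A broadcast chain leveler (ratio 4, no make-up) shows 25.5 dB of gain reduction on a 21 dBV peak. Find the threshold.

Let T be the threshold. Output overshoot = (input overshoot)/R, so -4.5 − T = (21 − T)/4.
4·(-4.5 − T) = 21 − T → 3·T = -18 − 21 = -39.
T = -39/3 = -13 dBV.

-13 dBV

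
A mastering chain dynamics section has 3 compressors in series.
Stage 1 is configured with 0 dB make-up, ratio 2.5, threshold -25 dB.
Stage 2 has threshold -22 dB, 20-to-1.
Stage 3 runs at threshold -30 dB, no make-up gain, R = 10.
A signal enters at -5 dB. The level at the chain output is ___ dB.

-29.175 dB

Stage 1: overshoot 20 dB → 20/2.5 = 8 dB → -17 dB.
Stage 2: -17 dB is 5 dB over -22 dB; at 20:1 that becomes 0.25 dB over, giving -21.75 dB.
Stage 3: 8.25 dB above -30 dB, reduced 10:1 to 0.825 dB above → -29.175 dB.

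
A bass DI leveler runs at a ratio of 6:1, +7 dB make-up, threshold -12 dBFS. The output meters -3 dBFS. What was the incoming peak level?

0 dBFS

Stripping the +7 dB make-up gives -10 dBFS at the gain stage.
Post-compression overshoot = -10 − (-12) = 2 dB.
Undo the ratio: input overshoot = 2 × 6 = 12 dB, giving input = 0 dBFS.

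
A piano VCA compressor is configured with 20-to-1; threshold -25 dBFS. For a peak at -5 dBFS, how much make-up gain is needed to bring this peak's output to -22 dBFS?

2 dB

Without make-up, output = threshold + overshoot/20 = -25 + 1 = -24 dBFS.
Gap to target: 2 dB.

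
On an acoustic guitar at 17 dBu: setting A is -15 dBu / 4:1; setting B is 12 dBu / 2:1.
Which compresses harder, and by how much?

A: 32 dB over, compressed to 8 dB over, so 24 dB of GR.
B: 5 dB over, compressed to 2.5 dB over, so 2.5 dB of GR.
A applies 21.5 dB more gain reduction.

A, by 21.5 dB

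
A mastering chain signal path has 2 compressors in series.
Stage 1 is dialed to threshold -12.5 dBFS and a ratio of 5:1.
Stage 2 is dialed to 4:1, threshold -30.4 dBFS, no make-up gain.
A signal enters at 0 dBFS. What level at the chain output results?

Stage 1: overshoot 12.5 dB → 12.5/5 = 2.5 dB → -10 dBFS.
Stage 2: -10 dBFS is 20.4 dB over -30.4 dBFS; at 4:1 that becomes 5.1 dB over, giving -25.3 dBFS.

-25.3 dBFS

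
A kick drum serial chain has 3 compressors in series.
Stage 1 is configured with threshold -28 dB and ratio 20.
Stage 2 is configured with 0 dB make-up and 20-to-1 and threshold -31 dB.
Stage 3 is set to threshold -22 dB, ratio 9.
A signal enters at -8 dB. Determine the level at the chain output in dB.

Stage 1: 20 dB above -28 dB, reduced 20:1 to 1 dB above → -27 dB.
Stage 2: -27 dB is 4 dB over -31 dB; at 20:1 that becomes 0.2 dB over, giving -30.8 dB.
Stage 3: below threshold (-30.8 ≤ -22); passes unchanged; output -30.8 dB.

-30.8 dB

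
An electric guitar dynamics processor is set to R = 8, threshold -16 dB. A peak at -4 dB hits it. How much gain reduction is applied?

The signal is 12 dB above threshold.
After 8:1 compression the overshoot becomes 12/8 = 1.5 dB.
GR = overshoot in − overshoot out = 12 − 1.5 = 10.5 dB.

10.5 dB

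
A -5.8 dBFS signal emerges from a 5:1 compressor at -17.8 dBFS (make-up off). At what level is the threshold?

Gain reduction = -5.8 − (-17.8) = 12 dB; output overshoot = GR / (R − 1) = 12 / 4 = 3 dB.
Threshold = output − output overshoot = -17.8 − 3 = -20.8 dBFS.

-20.8 dBFS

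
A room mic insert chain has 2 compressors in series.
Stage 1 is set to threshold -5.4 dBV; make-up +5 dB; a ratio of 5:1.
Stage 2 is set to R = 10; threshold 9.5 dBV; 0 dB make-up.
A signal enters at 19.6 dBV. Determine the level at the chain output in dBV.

Stage 1: overshoot 25 dB → 25/5 = 5 dB → -0.4 dBV; +5 dB make-up → 4.6 dBV.
Stage 2: below threshold (4.6 ≤ 9.5); passes unchanged; output 4.6 dBV.

4.6 dBV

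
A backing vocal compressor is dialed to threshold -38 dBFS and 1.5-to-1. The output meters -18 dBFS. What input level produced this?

That's 20 dB above the -38 dBFS threshold.
Undo the ratio: input overshoot = 20 × 1.5 = 30 dB, giving input = -8 dBFS.

-8 dBFS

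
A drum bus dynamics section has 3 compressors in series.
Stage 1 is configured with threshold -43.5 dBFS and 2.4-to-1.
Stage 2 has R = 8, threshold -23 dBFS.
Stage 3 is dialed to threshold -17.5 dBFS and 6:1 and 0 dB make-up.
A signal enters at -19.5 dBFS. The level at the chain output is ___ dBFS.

Stage 1: overshoot 24 dB → 24/2.4 = 10 dB → -33.5 dBFS.
Stage 2: -33.5 dBFS is at or below the -23 dBFS threshold — no compression; output -33.5 dBFS.
Stage 3: -33.5 dBFS ≤ -17.5 dBFS, so stage 3 doesn't engage; output -33.5 dBFS.

-33.5 dBFS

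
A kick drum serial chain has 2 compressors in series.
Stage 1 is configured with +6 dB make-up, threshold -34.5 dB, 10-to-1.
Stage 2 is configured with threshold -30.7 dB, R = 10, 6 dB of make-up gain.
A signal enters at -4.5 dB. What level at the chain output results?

Stage 1: overshoot 30 dB → 30/10 = 3 dB → -31.5 dB; +6 dB make-up → -25.5 dB.
Stage 2: -25.5 dB is 5.2 dB over -30.7 dB; at 10:1 that becomes 0.52 dB over, giving -30.18 dB; +6 dB make-up → -24.18 dB.

-24.18 dB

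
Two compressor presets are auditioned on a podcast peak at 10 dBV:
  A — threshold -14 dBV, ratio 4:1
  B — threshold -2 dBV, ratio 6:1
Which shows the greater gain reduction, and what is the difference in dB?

A, by 8 dB

A: overshoot 24 dB → output overshoot 6 dB → GR 18 dB.
B: overshoot 12 dB → output overshoot 2 dB → GR 10 dB.
A reduces 8 dB more.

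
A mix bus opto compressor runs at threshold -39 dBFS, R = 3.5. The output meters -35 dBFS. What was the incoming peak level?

Post-compression overshoot = -35 − (-39) = 4 dB.
Before 3.5:1 compression the overshoot was 4 × 3.5 = 14 dB, so input = -39 + 14 = -25 dBFS.

-25 dBFS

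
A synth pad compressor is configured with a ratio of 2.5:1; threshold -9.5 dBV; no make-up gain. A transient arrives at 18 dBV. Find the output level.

Overshoot: 18 − (-9.5) = 27.5 dB.
2.5:1 compression reduces that to 27.5/2.5 = 11 dB over.
Output = -9.5 + 11 = 1.5 dBV.

1.5 dBV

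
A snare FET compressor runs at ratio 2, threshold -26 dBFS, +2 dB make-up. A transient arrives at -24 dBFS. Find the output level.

-23 dBFS

The input is 2 dB above the -26 dBFS threshold.
At 2:1 the overshoot is divided by 2, leaving 1 dB above threshold.
So the level is -26 + 1 = -25 dBFS; make-up adds 2 dB, giving -23 dBFS.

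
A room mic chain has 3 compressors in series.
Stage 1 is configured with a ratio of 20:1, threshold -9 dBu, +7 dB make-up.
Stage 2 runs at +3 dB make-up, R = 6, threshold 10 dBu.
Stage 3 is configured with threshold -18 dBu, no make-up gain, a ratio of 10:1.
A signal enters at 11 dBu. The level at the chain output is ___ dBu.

-16 dBu

Stage 1: overshoot 20 dB → 20/20 = 1 dB → -8 dBu; +7 dB make-up → -1 dBu.
Stage 2: -1 dBu ≤ 10 dBu, so stage 2 doesn't engage; make-up brings it to 2 dBu.
Stage 3: overshoot 20 dB → 20/10 = 2 dB → -16 dBu.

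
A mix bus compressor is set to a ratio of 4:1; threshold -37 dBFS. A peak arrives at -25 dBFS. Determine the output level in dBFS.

Overshoot: -25 − (-37) = 12 dB.
At 4:1 the overshoot is divided by 4, leaving 3 dB above threshold.
That puts the output at -34 dBFS.

-34 dBFS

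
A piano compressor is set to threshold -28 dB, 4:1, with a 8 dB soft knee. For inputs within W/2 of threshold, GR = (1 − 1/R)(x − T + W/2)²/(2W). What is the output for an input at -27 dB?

-28.171875 dB

x − T + W/2 = -27 − (-28) + 4 = 5.
GR = (1 − 1/4) × 5² / 16 = 0.75 × 25 / 16 = 1.171875 dB.
Output = -27 − 1.171875 = -28.171875 dB.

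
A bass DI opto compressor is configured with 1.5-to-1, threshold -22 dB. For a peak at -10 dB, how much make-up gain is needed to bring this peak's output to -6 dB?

Without make-up, output = threshold + overshoot/1.5 = -22 + 8 = -14 dB.
Gap to target: 8 dB.

8 dB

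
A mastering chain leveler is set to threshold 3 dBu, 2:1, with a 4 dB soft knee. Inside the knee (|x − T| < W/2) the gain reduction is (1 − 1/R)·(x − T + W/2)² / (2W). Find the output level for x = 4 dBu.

3.4375 dBu

x − T + W/2 = 4 − 3 + 2 = 3.
GR = (1 − 1/2) × 3² / 8 = 0.5 × 9 / 8 = 0.5625 dB.
Output = 4 − 0.5625 = 3.4375 dBu.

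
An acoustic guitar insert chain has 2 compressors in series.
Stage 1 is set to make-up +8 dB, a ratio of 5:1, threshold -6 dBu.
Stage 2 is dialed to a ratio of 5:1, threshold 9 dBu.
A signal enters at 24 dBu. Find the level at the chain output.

8 dBu

Stage 1: 30 dB above -6 dBu, reduced 5:1 to 6 dB above → 0 dBu; +8 dB make-up → 8 dBu.
Stage 2: 8 dBu ≤ 9 dBu, so stage 2 doesn't engage; output 8 dBu.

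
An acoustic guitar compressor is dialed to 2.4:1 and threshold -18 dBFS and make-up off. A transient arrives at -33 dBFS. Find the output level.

-33 dBFS

-33 dBFS is 15 dB below the -18 dBFS threshold, so no gain reduction is applied.
Output = input = -33 dBFS.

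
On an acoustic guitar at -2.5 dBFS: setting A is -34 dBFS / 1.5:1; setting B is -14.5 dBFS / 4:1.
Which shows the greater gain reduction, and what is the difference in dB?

A, by 1.5 dB

A: overshoot 31.5 dB → output overshoot 21 dB → GR 10.5 dB.
B: overshoot 12 dB → output overshoot 3 dB → GR 9 dB.
A reduces 1.5 dB more.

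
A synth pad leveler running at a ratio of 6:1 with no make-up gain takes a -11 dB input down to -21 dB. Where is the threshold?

Input is 12 dB above T (since output overshoot × R = input overshoot: (-21 − T)·6 = -11 − T gives T = -23 dB).
Check: -23 + (-11 − (-23))/6 = -23 + 2 = -21 dB. ✓

-23 dB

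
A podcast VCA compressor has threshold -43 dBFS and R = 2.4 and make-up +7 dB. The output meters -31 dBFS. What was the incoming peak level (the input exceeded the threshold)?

Stripping the +7 dB make-up gives -38 dBFS at the gain stage.
The compressed level sits -38 − (-43) = 5 dB over threshold.
Before 2.4:1 compression the overshoot was 5 × 2.4 = 12 dB, so input = -43 + 12 = -31 dBFS.

-31 dBFS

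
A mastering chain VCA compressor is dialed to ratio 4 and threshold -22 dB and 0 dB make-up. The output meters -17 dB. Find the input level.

-2 dB

That's 5 dB above the -22 dB threshold.
Undo the ratio: input overshoot = 5 × 4 = 20 dB, giving input = -2 dB.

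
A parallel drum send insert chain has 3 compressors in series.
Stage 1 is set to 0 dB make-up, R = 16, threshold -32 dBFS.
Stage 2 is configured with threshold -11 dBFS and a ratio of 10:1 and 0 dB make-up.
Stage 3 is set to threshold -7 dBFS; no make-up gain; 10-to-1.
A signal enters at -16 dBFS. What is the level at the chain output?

Stage 1: -16 dBFS is 16 dB over -32 dBFS; at 16:1 that becomes 1 dB over, giving -31 dBFS.
Stage 2: -31 dBFS is at or below the -11 dBFS threshold — no compression; output -31 dBFS.
Stage 3: -31 dBFS ≤ -7 dBFS, so stage 3 doesn't engage; output -31 dBFS.

-31 dBFS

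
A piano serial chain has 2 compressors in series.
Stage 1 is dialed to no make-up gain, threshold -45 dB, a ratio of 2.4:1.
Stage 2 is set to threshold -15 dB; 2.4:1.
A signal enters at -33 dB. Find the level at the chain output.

Stage 1: -33 dB is 12 dB over -45 dB; at 2.4:1 that becomes 5 dB over, giving -40 dB.
Stage 2: below threshold (-40 ≤ -15); passes unchanged; output -40 dB.

-40 dB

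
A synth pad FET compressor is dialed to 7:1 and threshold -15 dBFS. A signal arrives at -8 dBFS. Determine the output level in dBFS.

Overshoot: -8 − (-15) = 7 dB.
The 7 dB excess becomes 1 dB after 7:1 reduction.
That puts the output at -14 dBFS.

-14 dBFS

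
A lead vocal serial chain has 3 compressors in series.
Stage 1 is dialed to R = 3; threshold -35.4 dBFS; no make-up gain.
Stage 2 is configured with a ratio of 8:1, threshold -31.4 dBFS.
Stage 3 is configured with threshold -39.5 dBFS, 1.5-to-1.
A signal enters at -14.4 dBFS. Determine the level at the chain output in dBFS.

-33.85 dBFS

Stage 1: overshoot 21 dB → 21/3 = 7 dB → -28.4 dBFS.
Stage 2: 3 dB above -31.4 dBFS, reduced 8:1 to 0.375 dB above → -31.025 dBFS.
Stage 3: -31.025 dBFS is 8.475 dB over -39.5 dBFS; at 1.5:1 that becomes 5.65 dB over, giving -33.85 dBFS.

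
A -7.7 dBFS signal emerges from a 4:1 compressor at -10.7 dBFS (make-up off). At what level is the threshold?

-11.7 dBFS

Input is 4 dB above T (since output overshoot × R = input overshoot: (-10.7 − T)·4 = -7.7 − T gives T = -11.7 dBFS).
Check: -11.7 + (-7.7 − (-11.7))/4 = -11.7 + 1 = -10.7 dBFS. ✓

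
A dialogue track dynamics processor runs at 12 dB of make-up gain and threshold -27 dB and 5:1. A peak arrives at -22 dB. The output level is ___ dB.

-14 dB

The input is 5 dB above the -27 dB threshold.
At 5:1 the overshoot is divided by 5, leaving 1 dB above threshold.
So the level is -27 + 1 = -26 dB; make-up adds 12 dB, giving -14 dB.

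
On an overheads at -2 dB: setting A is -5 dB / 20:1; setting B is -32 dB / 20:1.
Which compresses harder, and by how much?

B, by 25.65 dB

A: 3 dB over, compressed to 0.15 dB over, so 2.85 dB of GR.
B: 30 dB over, compressed to 1.5 dB over, so 28.5 dB of GR.
B applies 25.65 dB more gain reduction.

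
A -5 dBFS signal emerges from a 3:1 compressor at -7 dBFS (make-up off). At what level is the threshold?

Input is 3 dB above T (since output overshoot × R = input overshoot: (-7 − T)·3 = -5 − T gives T = -8 dBFS).
Check: -8 + (-5 − (-8))/3 = -8 + 1 = -7 dBFS. ✓

-8 dBFS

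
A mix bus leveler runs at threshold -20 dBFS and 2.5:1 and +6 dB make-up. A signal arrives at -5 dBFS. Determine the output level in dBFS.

Overshoot: -5 − (-20) = 15 dB.
The 15 dB excess becomes 6 dB after 2.5:1 reduction.
So the level is -20 + 6 = -14 dBFS; make-up adds 6 dB, giving -8 dBFS.

-8 dBFS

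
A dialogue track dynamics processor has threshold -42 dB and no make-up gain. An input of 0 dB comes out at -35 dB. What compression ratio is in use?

6:1

Input overshoot = 0 − (-42) = 42 dB; output overshoot = -35 − (-42) = 7 dB.
Ratio = 42 / 7 = 6.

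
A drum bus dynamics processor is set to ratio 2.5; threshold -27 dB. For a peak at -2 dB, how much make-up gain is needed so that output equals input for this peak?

Without make-up, output = threshold + overshoot/2.5 = -27 + 10 = -17 dB.
Gap to target: 15 dB.

15 dB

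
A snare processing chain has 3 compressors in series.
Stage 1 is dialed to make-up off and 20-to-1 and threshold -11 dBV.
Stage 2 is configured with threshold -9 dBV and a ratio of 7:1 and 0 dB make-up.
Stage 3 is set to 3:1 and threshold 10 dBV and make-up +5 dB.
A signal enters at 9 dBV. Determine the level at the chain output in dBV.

-5 dBV

Stage 1: 9 dBV is 20 dB over -11 dBV; at 20:1 that becomes 1 dB over, giving -10 dBV.
Stage 2: -10 dBV ≤ -9 dBV, so stage 2 doesn't engage; output -10 dBV.
Stage 3: -10 dBV ≤ 10 dBV, so stage 3 doesn't engage; make-up brings it to -5 dBV.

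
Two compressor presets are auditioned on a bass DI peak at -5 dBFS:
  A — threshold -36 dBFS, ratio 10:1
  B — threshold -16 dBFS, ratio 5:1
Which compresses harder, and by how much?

A: 31 dB over, compressed to 3.1 dB over, so 27.9 dB of GR.
B: 11 dB over, compressed to 2.2 dB over, so 8.8 dB of GR.
A applies 19.1 dB more gain reduction.

A, by 19.1 dB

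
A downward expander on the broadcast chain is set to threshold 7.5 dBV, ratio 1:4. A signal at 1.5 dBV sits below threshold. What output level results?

Undershoot = 7.5 − 1.5 = 6 dB.
At 1:4, that expands to 24 dB under threshold.
Output = 7.5 − 24 = -16.5 dBV.

-16.5 dBV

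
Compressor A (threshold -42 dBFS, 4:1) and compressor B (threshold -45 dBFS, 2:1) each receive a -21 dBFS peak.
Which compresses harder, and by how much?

A: 21 dB over, compressed to 5.25 dB over, so 15.75 dB of GR.
B: 24 dB over, compressed to 12 dB over, so 12 dB of GR.
A applies 3.75 dB more gain reduction.

A, by 3.75 dB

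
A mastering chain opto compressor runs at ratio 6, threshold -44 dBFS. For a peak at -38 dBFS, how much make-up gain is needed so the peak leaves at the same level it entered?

5 dB

Without make-up, output = threshold + overshoot/6 = -44 + 1 = -43 dBFS.
Gap to target: 5 dB.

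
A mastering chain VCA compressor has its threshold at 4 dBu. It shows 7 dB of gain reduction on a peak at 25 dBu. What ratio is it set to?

Input overshoot = 25 − 4 = 21 dB.
Output overshoot = 21 − 7 = 14 dB.
Ratio = input overshoot / output overshoot = 21 / 14 = 1.5.

1.5:1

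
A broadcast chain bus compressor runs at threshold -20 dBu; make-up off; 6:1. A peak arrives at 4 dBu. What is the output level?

4 dBu sits 24 dB over threshold.
6:1 compression reduces that to 24/6 = 4 dB over.
Output = -20 + 4 = -16 dBu.

-16 dBu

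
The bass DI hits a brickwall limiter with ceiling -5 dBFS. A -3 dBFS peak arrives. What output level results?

A brickwall limiter is an ∞:1 compressor: any input above the ceiling is clamped to -5 dBFS.

-5 dBFS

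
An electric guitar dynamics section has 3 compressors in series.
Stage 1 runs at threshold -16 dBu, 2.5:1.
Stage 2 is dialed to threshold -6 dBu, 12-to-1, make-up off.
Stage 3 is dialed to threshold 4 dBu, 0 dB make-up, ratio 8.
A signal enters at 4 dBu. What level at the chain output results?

-8 dBu

Stage 1: overshoot 20 dB → 20/2.5 = 8 dB → -8 dBu.
Stage 2: -8 dBu is at or below the -6 dBu threshold — no compression; output -8 dBu.
Stage 3: -8 dBu is at or below the 4 dBu threshold — no compression; output -8 dBu.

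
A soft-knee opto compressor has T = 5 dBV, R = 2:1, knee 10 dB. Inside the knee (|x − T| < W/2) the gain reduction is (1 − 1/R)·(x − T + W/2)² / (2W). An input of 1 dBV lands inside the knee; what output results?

0.975 dBV

x − T + W/2 = 1 − 5 + 5 = 1.
GR = (1 − 1/2) × 1² / 20 = 0.5 × 1 / 20 = 0.025 dB.
Output = 1 − 0.025 = 0.975 dBV.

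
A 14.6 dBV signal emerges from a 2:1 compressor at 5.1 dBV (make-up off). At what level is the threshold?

-4.4 dBV

Gain reduction = 14.6 − 5.1 = 9.5 dB; output overshoot = GR / (R − 1) = 9.5 / 1 = 9.5 dB.
Threshold = output − output overshoot = 5.1 − 9.5 = -4.4 dBV.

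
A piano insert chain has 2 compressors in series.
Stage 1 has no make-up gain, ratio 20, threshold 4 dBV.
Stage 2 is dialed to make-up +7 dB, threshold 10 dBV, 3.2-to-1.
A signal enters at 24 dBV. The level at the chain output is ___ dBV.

Stage 1: overshoot 20 dB → 20/20 = 1 dB → 5 dBV.
Stage 2: below threshold (5 ≤ 10); passes unchanged; make-up brings it to 12 dBV.

12 dBV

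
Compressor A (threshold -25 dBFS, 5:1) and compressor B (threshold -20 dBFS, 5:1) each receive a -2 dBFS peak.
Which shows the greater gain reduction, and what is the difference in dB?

A: 23 dB over, compressed to 4.6 dB over, so 18.4 dB of GR.
B: 18 dB over, compressed to 3.6 dB over, so 14.4 dB of GR.
Difference: 4 dB in favour of A.

A, by 4 dB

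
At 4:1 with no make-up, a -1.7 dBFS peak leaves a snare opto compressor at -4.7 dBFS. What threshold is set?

-5.7 dBFS

Input is 4 dB above T (since output overshoot × R = input overshoot: (-4.7 − T)·4 = -1.7 − T gives T = -5.7 dBFS).
Check: -5.7 + (-1.7 − (-5.7))/4 = -5.7 + 1 = -4.7 dBFS. ✓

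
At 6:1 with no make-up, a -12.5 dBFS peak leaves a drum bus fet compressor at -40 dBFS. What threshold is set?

-45.5 dBFS

Input is 33 dB above T (since output overshoot × R = input overshoot: (-40 − T)·6 = -12.5 − T gives T = -45.5 dBFS).
Check: -45.5 + (-12.5 − (-45.5))/6 = -45.5 + 5.5 = -40 dBFS. ✓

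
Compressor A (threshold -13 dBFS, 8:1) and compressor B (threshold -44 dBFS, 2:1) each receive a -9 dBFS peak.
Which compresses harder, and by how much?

B, by 14 dB

A: 4 dB over, compressed to 0.5 dB over, so 3.5 dB of GR.
B: 35 dB over, compressed to 17.5 dB over, so 17.5 dB of GR.
Difference: 14 dB in favour of B.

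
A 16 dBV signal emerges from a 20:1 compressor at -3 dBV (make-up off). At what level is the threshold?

-4 dBV

Gain reduction = 16 − (-3) = 19 dB; output overshoot = GR / (R − 1) = 19 / 19 = 1 dB.
Threshold = output − output overshoot = -3 − 1 = -4 dBV.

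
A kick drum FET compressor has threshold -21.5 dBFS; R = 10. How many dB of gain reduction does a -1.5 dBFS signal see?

Overshoot = -1.5 − (-21.5) = 20 dB.
At 10:1, output sits 20/10 = 2 dB above threshold.
Gain reduction = 20 − 2 = 18 dB.

18 dB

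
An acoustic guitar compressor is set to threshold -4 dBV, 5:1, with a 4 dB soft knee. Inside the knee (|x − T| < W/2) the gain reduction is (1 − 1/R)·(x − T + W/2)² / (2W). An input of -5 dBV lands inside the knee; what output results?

x − T + W/2 = -5 − (-4) + 2 = 1.
GR = (1 − 1/5) × 1² / 8 = 0.8 × 1 / 8 = 0.1 dB.
Output = -5 − 0.1 = -5.1 dBV.

-5.1 dBV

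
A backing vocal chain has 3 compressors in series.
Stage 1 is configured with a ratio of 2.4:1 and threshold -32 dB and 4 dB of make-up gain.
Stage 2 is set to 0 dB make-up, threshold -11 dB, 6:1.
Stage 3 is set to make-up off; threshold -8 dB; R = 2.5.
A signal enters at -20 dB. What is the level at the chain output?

Stage 1: 12 dB above -32 dB, reduced 2.4:1 to 5 dB above → -27 dB; +4 dB make-up → -23 dB.
Stage 2: below threshold (-23 ≤ -11); passes unchanged; output -23 dB.
Stage 3: -23 dB ≤ -8 dB, so stage 3 doesn't engage; output -23 dB.

-23 dB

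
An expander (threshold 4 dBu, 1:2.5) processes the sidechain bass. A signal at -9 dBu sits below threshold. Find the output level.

-28.5 dBu

Undershoot = 4 − (-9) = 13 dB.
At 1:2.5, that expands to 32.5 dB under threshold.
Output = 4 − 32.5 = -28.5 dBu.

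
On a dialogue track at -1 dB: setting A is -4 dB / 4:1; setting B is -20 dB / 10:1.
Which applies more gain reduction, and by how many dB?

A: overshoot 3 dB → output overshoot 0.75 dB → GR 2.25 dB.
B: overshoot 19 dB → output overshoot 1.9 dB → GR 17.1 dB.
Difference: 14.85 dB in favour of B.

B, by 14.85 dB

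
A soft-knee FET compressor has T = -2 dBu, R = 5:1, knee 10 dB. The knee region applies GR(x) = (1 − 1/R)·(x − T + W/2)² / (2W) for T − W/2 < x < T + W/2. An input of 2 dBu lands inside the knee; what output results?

-1.24 dBu

x − T + W/2 = 2 − (-2) + 5 = 9.
GR = (1 − 1/5) × 9² / 20 = 0.8 × 81 / 20 = 3.24 dB.
Output = 2 − 3.24 = -1.24 dBu.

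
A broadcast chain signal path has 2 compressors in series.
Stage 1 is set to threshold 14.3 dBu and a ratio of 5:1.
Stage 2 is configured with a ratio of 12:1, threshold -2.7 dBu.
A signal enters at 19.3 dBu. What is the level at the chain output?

Stage 1: 5 dB above 14.3 dBu, reduced 5:1 to 1 dB above → 15.3 dBu.
Stage 2: 15.3 dBu is 18 dB over -2.7 dBu; at 12:1 that becomes 1.5 dB over, giving -1.2 dBu.

-1.2 dBu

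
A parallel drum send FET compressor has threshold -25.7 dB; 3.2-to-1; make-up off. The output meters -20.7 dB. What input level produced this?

-9.7 dB

That's 5 dB above the -25.7 dB threshold.
Before 3.2:1 compression the overshoot was 5 × 3.2 = 16 dB, so input = -25.7 + 16 = -9.7 dB.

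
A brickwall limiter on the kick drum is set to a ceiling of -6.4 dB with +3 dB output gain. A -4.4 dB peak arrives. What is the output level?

A brickwall limiter is an ∞:1 compressor: any input above the ceiling is clamped to -6.4 dB.
Output gain then adds 3 dB: -6.4 + 3 = -3.4 dB.

-3.4 dB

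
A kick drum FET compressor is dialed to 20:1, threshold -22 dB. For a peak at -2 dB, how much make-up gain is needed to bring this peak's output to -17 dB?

4 dB

Overshoot 20 dB → 20/20 = 1 dB after compression, so the compressed level is -22 + 1 = -21 dB.
Make-up = target − compressed = -17 − (-21) = 4 dB.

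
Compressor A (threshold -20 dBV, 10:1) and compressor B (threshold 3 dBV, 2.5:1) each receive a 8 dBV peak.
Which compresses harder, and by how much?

A, by 22.2 dB

A: 28 dB over, compressed to 2.8 dB over, so 25.2 dB of GR.
B: 5 dB over, compressed to 2 dB over, so 3 dB of GR.
Difference: 22.2 dB in favour of A.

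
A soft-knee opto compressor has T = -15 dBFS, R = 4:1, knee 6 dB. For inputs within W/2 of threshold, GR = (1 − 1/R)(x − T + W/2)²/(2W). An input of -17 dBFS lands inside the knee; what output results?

x − T + W/2 = -17 − (-15) + 3 = 1.
GR = (1 − 1/4) × 1² / 12 = 0.75 × 1 / 12 = 0.0625 dB.
Output = -17 − 0.0625 = -17.0625 dBFS.

-17.0625 dBFS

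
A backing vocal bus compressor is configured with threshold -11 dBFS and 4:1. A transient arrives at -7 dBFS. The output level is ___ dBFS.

-10 dBFS

The input is 4 dB above the -11 dBFS threshold.
At 4:1 the overshoot is divided by 4, leaving 1 dB above threshold.
So the level is -11 + 1 = -10 dBFS.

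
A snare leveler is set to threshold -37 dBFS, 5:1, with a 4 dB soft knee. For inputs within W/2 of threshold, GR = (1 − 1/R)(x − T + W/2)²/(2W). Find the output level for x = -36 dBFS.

x − T + W/2 = -36 − (-37) + 2 = 3.
GR = (1 − 1/5) × 3² / 8 = 0.8 × 9 / 8 = 0.9 dB.
Output = -36 − 0.9 = -36.9 dBFS.

-36.9 dBFS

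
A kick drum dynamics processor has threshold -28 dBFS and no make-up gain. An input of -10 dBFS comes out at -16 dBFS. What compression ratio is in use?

Input overshoot = -10 − (-28) = 18 dB; output overshoot = -16 − (-28) = 12 dB.
Ratio = 18 / 12 = 1.5.

1.5:1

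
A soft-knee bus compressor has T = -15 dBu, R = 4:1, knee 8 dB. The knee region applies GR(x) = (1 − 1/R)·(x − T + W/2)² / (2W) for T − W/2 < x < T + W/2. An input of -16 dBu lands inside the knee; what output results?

x − T + W/2 = -16 − (-15) + 4 = 3.
GR = (1 − 1/4) × 3² / 16 = 0.75 × 9 / 16 = 0.421875 dB.
Output = -16 − 0.421875 = -16.421875 dBu.

-16.421875 dBu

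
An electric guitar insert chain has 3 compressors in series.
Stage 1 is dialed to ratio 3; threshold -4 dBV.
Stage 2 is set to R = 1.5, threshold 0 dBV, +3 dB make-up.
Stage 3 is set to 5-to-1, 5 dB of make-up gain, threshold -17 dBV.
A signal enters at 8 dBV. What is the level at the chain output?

-8 dBV

Stage 1: 12 dB above -4 dBV, reduced 3:1 to 4 dB above → 0 dBV.
Stage 2: 0 dBV ≤ 0 dBV, so stage 2 doesn't engage; make-up brings it to 3 dBV.
Stage 3: 3 dBV is 20 dB over -17 dBV; at 5:1 that becomes 4 dB over, giving -13 dBV; +5 dB make-up → -8 dBV.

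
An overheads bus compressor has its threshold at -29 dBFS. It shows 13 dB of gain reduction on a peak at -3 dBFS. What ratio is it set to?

Input overshoot = -3 − (-29) = 26 dB.
Output overshoot = 26 − 13 = 13 dB.
Ratio = input overshoot / output overshoot = 26 / 13 = 2.

2:1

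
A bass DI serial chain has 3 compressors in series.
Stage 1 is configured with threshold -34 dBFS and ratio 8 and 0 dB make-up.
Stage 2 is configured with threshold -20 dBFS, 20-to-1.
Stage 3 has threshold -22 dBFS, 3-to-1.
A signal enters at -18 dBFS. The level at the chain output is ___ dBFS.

-32 dBFS

Stage 1: -18 dBFS is 16 dB over -34 dBFS; at 8:1 that becomes 2 dB over, giving -32 dBFS.
Stage 2: -32 dBFS is at or below the -20 dBFS threshold — no compression; output -32 dBFS.
Stage 3: -32 dBFS is at or below the -22 dBFS threshold — no compression; output -32 dBFS.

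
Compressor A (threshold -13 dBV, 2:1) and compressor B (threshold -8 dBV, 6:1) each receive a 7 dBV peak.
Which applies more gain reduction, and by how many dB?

A: GR = 20 − 20/2 = 10 dB.
B: GR = 15 − 15/6 = 12.5 dB.
B reduces 2.5 dB more.

B, by 2.5 dB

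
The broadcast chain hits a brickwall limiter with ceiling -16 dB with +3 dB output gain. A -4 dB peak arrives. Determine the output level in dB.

-13 dB

A brickwall limiter is an ∞:1 compressor: any input above the ceiling is clamped to -16 dB.
Output gain then adds 3 dB: -16 + 3 = -13 dB.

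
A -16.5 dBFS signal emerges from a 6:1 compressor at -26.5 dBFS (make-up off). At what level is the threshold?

Let T be the threshold. Output overshoot = (input overshoot)/R, so -26.5 − T = (-16.5 − T)/6.
6·(-26.5 − T) = -16.5 − T → 5·T = -159 − (-16.5) = -142.5.
T = -142.5/5 = -28.5 dBFS.

-28.5 dBFS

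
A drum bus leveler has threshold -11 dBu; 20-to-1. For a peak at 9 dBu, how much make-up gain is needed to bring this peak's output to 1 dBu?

The peak compresses to -11 + 20/20 = -10 dBu.
To reach 1 dBu requires 1 − (-10) = 11 dB of make-up.

11 dB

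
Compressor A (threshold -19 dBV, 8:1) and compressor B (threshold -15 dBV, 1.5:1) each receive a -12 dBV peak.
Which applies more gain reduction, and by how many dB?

A: overshoot 7 dB → output overshoot 0.875 dB → GR 6.125 dB.
B: overshoot 3 dB → output overshoot 2 dB → GR 1 dB.
Difference: 5.125 dB in favour of A.

A, by 5.125 dB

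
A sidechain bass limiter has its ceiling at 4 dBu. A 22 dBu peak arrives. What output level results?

The limiter clamps the peak to its 4 dBu ceiling.

4 dBu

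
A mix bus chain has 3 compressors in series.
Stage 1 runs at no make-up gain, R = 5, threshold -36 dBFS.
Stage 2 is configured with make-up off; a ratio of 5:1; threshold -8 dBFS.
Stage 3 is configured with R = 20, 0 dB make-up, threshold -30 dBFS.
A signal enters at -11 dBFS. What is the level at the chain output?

Stage 1: -11 dBFS is 25 dB over -36 dBFS; at 5:1 that becomes 5 dB over, giving -31 dBFS.
Stage 2: -31 dBFS is at or below the -8 dBFS threshold — no compression; output -31 dBFS.
Stage 3: below threshold (-31 ≤ -30); passes unchanged; output -31 dBFS.

-31 dBFS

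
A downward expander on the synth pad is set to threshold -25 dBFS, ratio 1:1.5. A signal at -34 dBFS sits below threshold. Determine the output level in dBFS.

-38.5 dBFS

Undershoot = (-25) − (-34) = 9 dB.
At 1:1.5, that expands to 13.5 dB under threshold.
Output = -25 − 13.5 = -38.5 dBFS.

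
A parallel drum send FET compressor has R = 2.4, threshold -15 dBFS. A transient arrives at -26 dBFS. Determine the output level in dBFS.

-26 dBFS is 11 dB below the -15 dBFS threshold, so no gain reduction is applied.
Output = input = -26 dBFS.

-26 dBFS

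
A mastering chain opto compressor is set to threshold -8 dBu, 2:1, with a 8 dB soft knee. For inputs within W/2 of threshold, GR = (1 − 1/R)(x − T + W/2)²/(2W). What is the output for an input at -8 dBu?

x − T + W/2 = -8 − (-8) + 4 = 4.
GR = (1 − 1/2) × 4² / 16 = 0.5 × 16 / 16 = 0.5 dB.
Output = -8 − 0.5 = -8.5 dBu.

-8.5 dBu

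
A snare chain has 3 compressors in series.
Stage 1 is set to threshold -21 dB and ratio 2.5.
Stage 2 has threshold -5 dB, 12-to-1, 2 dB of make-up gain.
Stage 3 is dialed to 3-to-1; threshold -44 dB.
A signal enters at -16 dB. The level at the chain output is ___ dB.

Stage 1: -16 dB is 5 dB over -21 dB; at 2.5:1 that becomes 2 dB over, giving -19 dB.
Stage 2: -19 dB ≤ -5 dB, so stage 2 doesn't engage; make-up brings it to -17 dB.
Stage 3: overshoot 27 dB → 27/3 = 9 dB → -35 dB.

-35 dB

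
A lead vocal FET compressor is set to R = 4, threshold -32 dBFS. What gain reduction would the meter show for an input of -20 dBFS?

9 dB

Overshoot = -20 − (-32) = 12 dB.
At 4:1, output sits 12/4 = 3 dB above threshold.
So the signal is attenuated by 12 − 3 = 9 dB.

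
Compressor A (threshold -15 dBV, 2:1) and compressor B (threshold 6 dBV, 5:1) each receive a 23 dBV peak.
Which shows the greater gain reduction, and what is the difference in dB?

A: GR = 38 − 38/2 = 19 dB.
B: GR = 17 − 17/5 = 13.6 dB.
A applies 5.4 dB more gain reduction.

A, by 5.4 dB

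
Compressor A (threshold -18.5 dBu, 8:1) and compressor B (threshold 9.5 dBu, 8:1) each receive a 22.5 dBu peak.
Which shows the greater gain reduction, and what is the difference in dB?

A, by 24.5 dB

A: GR = 41 − 41/8 = 35.875 dB.
B: GR = 13 − 13/8 = 11.375 dB.
A applies 24.5 dB more gain reduction.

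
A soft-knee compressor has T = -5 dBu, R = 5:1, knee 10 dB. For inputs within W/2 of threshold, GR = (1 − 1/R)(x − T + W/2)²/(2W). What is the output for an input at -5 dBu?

-6 dBu

x − T + W/2 = -5 − (-5) + 5 = 5.
GR = (1 − 1/5) × 5² / 20 = 0.8 × 25 / 20 = 1 dB.
Output = -5 − 1 = -6 dBu.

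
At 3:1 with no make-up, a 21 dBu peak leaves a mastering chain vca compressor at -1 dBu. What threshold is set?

Input is 33 dB above T (since output overshoot × R = input overshoot: (-1 − T)·3 = 21 − T gives T = -12 dBu).
Check: -12 + (21 − (-12))/3 = -12 + 11 = -1 dBu. ✓

-12 dBu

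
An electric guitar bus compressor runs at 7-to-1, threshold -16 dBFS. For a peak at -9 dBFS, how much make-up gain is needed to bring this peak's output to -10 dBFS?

The peak compresses to -16 + 7/7 = -15 dBFS.
To reach -10 dBFS requires -10 − (-15) = 5 dB of make-up.

5 dB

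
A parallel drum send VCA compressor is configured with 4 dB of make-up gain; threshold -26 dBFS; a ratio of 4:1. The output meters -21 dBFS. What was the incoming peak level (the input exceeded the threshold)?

Remove make-up: -21 − 4 = -25 dBFS.
Post-compression overshoot = -25 − (-26) = 1 dB.
Input overshoot = R × output overshoot = 4 dB → input = -26 + 4 = -22 dBFS.

-22 dBFS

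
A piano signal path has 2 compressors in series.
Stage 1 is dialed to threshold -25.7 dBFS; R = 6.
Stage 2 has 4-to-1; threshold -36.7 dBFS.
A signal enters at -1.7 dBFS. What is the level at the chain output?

Stage 1: overshoot 24 dB → 24/6 = 4 dB → -21.7 dBFS.
Stage 2: overshoot 15 dB → 15/4 = 3.75 dB → -32.95 dBFS.

-32.95 dBFS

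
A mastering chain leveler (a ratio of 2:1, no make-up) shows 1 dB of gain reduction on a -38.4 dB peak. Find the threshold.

-40.4 dB

Input is 2 dB above T (since output overshoot × R = input overshoot: (-39.4 − T)·2 = -38.4 − T gives T = -40.4 dB).
Check: -40.4 + (-38.4 − (-40.4))/2 = -40.4 + 1 = -39.4 dB. ✓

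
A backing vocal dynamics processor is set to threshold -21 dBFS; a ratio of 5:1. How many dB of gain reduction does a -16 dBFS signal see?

4 dB

-16 dBFS exceeds the threshold by 5 dB.
After 5:1 compression the overshoot becomes 5/5 = 1 dB.
Gain reduction = 5 − 1 = 4 dB.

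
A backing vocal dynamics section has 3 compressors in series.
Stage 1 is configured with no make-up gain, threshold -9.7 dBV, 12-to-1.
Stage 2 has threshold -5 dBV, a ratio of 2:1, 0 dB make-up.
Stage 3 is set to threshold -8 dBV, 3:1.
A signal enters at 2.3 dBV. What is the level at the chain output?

-8.7 dBV

Stage 1: 2.3 dBV is 12 dB over -9.7 dBV; at 12:1 that becomes 1 dB over, giving -8.7 dBV.
Stage 2: -8.7 dBV ≤ -5 dBV, so stage 2 doesn't engage; output -8.7 dBV.
Stage 3: -8.7 dBV is at or below the -8 dBV threshold — no compression; output -8.7 dBV.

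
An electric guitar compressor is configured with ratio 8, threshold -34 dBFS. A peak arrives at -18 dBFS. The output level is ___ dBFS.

-32 dBFS

The input is 16 dB above the -34 dBFS threshold.
At 8:1 the overshoot is divided by 8, leaving 2 dB above threshold.
So the level is -34 + 2 = -32 dBFS.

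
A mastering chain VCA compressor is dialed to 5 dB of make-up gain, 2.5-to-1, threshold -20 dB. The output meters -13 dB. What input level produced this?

-15 dB

Before make-up, the level was -13 − 5 = -18 dB.
That's 2 dB above the -20 dB threshold.
Undo the ratio: input overshoot = 2 × 2.5 = 5 dB, giving input = -15 dB.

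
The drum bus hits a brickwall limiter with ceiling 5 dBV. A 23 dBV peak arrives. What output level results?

A brickwall limiter is an ∞:1 compressor: any input above the ceiling is clamped to 5 dBV.

5 dBV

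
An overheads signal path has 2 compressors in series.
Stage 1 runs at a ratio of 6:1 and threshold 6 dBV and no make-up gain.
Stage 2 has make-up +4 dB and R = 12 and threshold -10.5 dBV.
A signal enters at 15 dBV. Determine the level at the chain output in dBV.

Stage 1: 15 dBV is 9 dB over 6 dBV; at 6:1 that becomes 1.5 dB over, giving 7.5 dBV.
Stage 2: overshoot 18 dB → 18/12 = 1.5 dB → -9 dBV; +4 dB make-up → -5 dBV.

-5 dBV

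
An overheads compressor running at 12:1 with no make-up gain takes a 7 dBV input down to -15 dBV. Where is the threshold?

-17 dBV

Input is 24 dB above T (since output overshoot × R = input overshoot: (-15 − T)·12 = 7 − T gives T = -17 dBV).
Check: -17 + (7 − (-17))/12 = -17 + 2 = -15 dBV. ✓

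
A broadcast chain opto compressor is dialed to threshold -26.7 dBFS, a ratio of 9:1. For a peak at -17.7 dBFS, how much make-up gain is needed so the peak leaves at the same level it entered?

8 dB

Without make-up, output = threshold + overshoot/9 = -26.7 + 1 = -25.7 dBFS.
Gap to target: 8 dB.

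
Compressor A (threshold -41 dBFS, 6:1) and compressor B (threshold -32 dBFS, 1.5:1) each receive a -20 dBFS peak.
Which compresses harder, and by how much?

A: GR = 21 − 21/6 = 17.5 dB.
B: GR = 12 − 12/1.5 = 4 dB.
A applies 13.5 dB more gain reduction.

A, by 13.5 dB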